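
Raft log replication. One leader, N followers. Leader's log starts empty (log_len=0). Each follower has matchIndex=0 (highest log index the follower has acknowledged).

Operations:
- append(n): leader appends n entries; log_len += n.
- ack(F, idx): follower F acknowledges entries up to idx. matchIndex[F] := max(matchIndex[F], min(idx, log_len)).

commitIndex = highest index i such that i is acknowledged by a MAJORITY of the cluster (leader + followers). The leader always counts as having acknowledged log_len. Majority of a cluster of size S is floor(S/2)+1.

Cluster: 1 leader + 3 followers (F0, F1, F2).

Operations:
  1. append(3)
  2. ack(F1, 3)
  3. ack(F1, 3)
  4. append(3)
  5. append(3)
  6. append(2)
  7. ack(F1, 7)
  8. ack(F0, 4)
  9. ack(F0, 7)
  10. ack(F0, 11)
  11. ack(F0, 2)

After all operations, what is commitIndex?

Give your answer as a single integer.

Op 1: append 3 -> log_len=3
Op 2: F1 acks idx 3 -> match: F0=0 F1=3 F2=0; commitIndex=0
Op 3: F1 acks idx 3 -> match: F0=0 F1=3 F2=0; commitIndex=0
Op 4: append 3 -> log_len=6
Op 5: append 3 -> log_len=9
Op 6: append 2 -> log_len=11
Op 7: F1 acks idx 7 -> match: F0=0 F1=7 F2=0; commitIndex=0
Op 8: F0 acks idx 4 -> match: F0=4 F1=7 F2=0; commitIndex=4
Op 9: F0 acks idx 7 -> match: F0=7 F1=7 F2=0; commitIndex=7
Op 10: F0 acks idx 11 -> match: F0=11 F1=7 F2=0; commitIndex=7
Op 11: F0 acks idx 2 -> match: F0=11 F1=7 F2=0; commitIndex=7

Answer: 7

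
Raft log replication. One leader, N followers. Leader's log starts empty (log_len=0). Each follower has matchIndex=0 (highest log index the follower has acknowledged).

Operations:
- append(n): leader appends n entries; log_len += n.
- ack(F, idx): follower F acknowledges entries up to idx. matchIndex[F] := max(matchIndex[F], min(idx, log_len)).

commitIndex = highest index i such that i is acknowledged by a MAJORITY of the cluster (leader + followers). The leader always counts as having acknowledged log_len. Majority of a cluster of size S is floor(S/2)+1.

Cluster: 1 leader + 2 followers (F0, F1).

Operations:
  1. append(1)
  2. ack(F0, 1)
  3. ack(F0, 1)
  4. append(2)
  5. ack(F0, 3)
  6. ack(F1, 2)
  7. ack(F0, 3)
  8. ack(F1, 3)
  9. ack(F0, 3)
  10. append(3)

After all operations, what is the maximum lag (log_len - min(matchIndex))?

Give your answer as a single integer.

Op 1: append 1 -> log_len=1
Op 2: F0 acks idx 1 -> match: F0=1 F1=0; commitIndex=1
Op 3: F0 acks idx 1 -> match: F0=1 F1=0; commitIndex=1
Op 4: append 2 -> log_len=3
Op 5: F0 acks idx 3 -> match: F0=3 F1=0; commitIndex=3
Op 6: F1 acks idx 2 -> match: F0=3 F1=2; commitIndex=3
Op 7: F0 acks idx 3 -> match: F0=3 F1=2; commitIndex=3
Op 8: F1 acks idx 3 -> match: F0=3 F1=3; commitIndex=3
Op 9: F0 acks idx 3 -> match: F0=3 F1=3; commitIndex=3
Op 10: append 3 -> log_len=6

Answer: 3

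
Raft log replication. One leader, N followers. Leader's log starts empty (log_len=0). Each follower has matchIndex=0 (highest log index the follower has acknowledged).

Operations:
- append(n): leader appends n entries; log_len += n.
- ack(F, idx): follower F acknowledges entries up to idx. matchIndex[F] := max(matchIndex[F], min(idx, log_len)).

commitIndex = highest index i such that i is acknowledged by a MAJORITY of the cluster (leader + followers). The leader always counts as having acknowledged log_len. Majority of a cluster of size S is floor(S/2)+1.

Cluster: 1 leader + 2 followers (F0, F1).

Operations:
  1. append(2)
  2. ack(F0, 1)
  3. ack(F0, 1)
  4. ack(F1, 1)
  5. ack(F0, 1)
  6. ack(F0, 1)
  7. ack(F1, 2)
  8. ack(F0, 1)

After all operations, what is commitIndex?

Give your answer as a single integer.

Answer: 2

Derivation:
Op 1: append 2 -> log_len=2
Op 2: F0 acks idx 1 -> match: F0=1 F1=0; commitIndex=1
Op 3: F0 acks idx 1 -> match: F0=1 F1=0; commitIndex=1
Op 4: F1 acks idx 1 -> match: F0=1 F1=1; commitIndex=1
Op 5: F0 acks idx 1 -> match: F0=1 F1=1; commitIndex=1
Op 6: F0 acks idx 1 -> match: F0=1 F1=1; commitIndex=1
Op 7: F1 acks idx 2 -> match: F0=1 F1=2; commitIndex=2
Op 8: F0 acks idx 1 -> match: F0=1 F1=2; commitIndex=2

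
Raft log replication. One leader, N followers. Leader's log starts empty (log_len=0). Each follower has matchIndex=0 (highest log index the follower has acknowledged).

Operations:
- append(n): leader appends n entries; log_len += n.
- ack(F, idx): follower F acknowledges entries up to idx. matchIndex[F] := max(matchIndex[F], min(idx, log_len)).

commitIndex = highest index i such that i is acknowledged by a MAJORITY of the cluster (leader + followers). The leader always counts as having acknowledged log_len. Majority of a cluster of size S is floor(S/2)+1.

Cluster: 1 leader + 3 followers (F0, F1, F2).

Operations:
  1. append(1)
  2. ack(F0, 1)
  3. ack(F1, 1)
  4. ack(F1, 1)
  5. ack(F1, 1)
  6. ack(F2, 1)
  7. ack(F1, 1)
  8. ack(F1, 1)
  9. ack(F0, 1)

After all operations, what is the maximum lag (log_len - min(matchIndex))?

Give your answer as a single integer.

Op 1: append 1 -> log_len=1
Op 2: F0 acks idx 1 -> match: F0=1 F1=0 F2=0; commitIndex=0
Op 3: F1 acks idx 1 -> match: F0=1 F1=1 F2=0; commitIndex=1
Op 4: F1 acks idx 1 -> match: F0=1 F1=1 F2=0; commitIndex=1
Op 5: F1 acks idx 1 -> match: F0=1 F1=1 F2=0; commitIndex=1
Op 6: F2 acks idx 1 -> match: F0=1 F1=1 F2=1; commitIndex=1
Op 7: F1 acks idx 1 -> match: F0=1 F1=1 F2=1; commitIndex=1
Op 8: F1 acks idx 1 -> match: F0=1 F1=1 F2=1; commitIndex=1
Op 9: F0 acks idx 1 -> match: F0=1 F1=1 F2=1; commitIndex=1

Answer: 0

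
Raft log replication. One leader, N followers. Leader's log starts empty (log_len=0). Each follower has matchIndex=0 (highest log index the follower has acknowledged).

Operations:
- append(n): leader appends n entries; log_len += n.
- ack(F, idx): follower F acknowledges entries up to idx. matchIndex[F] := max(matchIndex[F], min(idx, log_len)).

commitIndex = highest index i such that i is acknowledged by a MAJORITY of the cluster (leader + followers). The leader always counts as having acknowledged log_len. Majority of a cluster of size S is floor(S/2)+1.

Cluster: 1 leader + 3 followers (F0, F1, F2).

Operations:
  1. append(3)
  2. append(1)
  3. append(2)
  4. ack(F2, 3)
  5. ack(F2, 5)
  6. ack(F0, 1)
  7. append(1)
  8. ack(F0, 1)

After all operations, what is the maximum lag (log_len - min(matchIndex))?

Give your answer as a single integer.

Answer: 7

Derivation:
Op 1: append 3 -> log_len=3
Op 2: append 1 -> log_len=4
Op 3: append 2 -> log_len=6
Op 4: F2 acks idx 3 -> match: F0=0 F1=0 F2=3; commitIndex=0
Op 5: F2 acks idx 5 -> match: F0=0 F1=0 F2=5; commitIndex=0
Op 6: F0 acks idx 1 -> match: F0=1 F1=0 F2=5; commitIndex=1
Op 7: append 1 -> log_len=7
Op 8: F0 acks idx 1 -> match: F0=1 F1=0 F2=5; commitIndex=1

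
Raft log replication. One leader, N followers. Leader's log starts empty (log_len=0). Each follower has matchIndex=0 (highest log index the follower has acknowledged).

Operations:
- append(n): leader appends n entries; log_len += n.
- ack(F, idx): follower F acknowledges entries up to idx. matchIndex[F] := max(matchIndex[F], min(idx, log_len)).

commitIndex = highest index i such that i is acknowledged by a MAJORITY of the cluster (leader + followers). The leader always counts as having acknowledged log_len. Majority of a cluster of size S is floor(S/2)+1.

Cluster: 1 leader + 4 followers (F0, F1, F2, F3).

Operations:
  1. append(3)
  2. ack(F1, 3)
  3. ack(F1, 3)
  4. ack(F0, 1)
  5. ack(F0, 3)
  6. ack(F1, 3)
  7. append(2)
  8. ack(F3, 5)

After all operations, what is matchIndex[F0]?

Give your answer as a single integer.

Answer: 3

Derivation:
Op 1: append 3 -> log_len=3
Op 2: F1 acks idx 3 -> match: F0=0 F1=3 F2=0 F3=0; commitIndex=0
Op 3: F1 acks idx 3 -> match: F0=0 F1=3 F2=0 F3=0; commitIndex=0
Op 4: F0 acks idx 1 -> match: F0=1 F1=3 F2=0 F3=0; commitIndex=1
Op 5: F0 acks idx 3 -> match: F0=3 F1=3 F2=0 F3=0; commitIndex=3
Op 6: F1 acks idx 3 -> match: F0=3 F1=3 F2=0 F3=0; commitIndex=3
Op 7: append 2 -> log_len=5
Op 8: F3 acks idx 5 -> match: F0=3 F1=3 F2=0 F3=5; commitIndex=3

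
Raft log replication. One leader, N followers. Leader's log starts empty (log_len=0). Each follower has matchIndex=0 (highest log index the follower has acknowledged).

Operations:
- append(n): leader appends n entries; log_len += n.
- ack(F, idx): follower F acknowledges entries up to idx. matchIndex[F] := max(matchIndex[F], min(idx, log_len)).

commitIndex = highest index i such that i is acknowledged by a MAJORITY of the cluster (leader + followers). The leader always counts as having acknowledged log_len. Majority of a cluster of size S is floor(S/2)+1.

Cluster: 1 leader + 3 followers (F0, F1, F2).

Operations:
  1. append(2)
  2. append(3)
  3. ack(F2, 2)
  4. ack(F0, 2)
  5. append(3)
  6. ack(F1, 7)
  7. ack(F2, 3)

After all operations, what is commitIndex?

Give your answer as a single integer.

Answer: 3

Derivation:
Op 1: append 2 -> log_len=2
Op 2: append 3 -> log_len=5
Op 3: F2 acks idx 2 -> match: F0=0 F1=0 F2=2; commitIndex=0
Op 4: F0 acks idx 2 -> match: F0=2 F1=0 F2=2; commitIndex=2
Op 5: append 3 -> log_len=8
Op 6: F1 acks idx 7 -> match: F0=2 F1=7 F2=2; commitIndex=2
Op 7: F2 acks idx 3 -> match: F0=2 F1=7 F2=3; commitIndex=3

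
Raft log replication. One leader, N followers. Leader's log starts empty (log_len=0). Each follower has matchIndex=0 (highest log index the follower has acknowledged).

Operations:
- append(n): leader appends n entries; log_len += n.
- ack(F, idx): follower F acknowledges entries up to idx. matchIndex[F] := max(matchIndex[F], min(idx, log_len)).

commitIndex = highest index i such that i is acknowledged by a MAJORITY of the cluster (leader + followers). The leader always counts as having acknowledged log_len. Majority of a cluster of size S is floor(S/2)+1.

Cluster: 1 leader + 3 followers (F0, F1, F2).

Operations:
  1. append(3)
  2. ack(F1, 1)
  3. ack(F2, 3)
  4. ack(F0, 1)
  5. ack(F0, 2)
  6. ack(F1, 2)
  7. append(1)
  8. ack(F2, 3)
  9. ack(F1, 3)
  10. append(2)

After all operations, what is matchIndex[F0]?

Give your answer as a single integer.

Op 1: append 3 -> log_len=3
Op 2: F1 acks idx 1 -> match: F0=0 F1=1 F2=0; commitIndex=0
Op 3: F2 acks idx 3 -> match: F0=0 F1=1 F2=3; commitIndex=1
Op 4: F0 acks idx 1 -> match: F0=1 F1=1 F2=3; commitIndex=1
Op 5: F0 acks idx 2 -> match: F0=2 F1=1 F2=3; commitIndex=2
Op 6: F1 acks idx 2 -> match: F0=2 F1=2 F2=3; commitIndex=2
Op 7: append 1 -> log_len=4
Op 8: F2 acks idx 3 -> match: F0=2 F1=2 F2=3; commitIndex=2
Op 9: F1 acks idx 3 -> match: F0=2 F1=3 F2=3; commitIndex=3
Op 10: append 2 -> log_len=6

Answer: 2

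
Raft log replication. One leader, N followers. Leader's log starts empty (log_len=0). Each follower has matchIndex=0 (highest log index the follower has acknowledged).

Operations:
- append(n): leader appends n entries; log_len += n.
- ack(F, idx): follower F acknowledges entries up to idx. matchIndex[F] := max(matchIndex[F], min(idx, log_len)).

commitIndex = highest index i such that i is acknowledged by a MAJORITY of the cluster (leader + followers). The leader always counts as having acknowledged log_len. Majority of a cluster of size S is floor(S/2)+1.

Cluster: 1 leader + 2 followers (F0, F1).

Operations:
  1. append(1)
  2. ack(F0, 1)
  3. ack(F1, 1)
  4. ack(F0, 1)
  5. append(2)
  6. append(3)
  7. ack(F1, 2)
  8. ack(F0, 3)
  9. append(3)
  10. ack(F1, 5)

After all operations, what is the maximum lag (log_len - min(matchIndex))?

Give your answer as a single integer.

Op 1: append 1 -> log_len=1
Op 2: F0 acks idx 1 -> match: F0=1 F1=0; commitIndex=1
Op 3: F1 acks idx 1 -> match: F0=1 F1=1; commitIndex=1
Op 4: F0 acks idx 1 -> match: F0=1 F1=1; commitIndex=1
Op 5: append 2 -> log_len=3
Op 6: append 3 -> log_len=6
Op 7: F1 acks idx 2 -> match: F0=1 F1=2; commitIndex=2
Op 8: F0 acks idx 3 -> match: F0=3 F1=2; commitIndex=3
Op 9: append 3 -> log_len=9
Op 10: F1 acks idx 5 -> match: F0=3 F1=5; commitIndex=5

Answer: 6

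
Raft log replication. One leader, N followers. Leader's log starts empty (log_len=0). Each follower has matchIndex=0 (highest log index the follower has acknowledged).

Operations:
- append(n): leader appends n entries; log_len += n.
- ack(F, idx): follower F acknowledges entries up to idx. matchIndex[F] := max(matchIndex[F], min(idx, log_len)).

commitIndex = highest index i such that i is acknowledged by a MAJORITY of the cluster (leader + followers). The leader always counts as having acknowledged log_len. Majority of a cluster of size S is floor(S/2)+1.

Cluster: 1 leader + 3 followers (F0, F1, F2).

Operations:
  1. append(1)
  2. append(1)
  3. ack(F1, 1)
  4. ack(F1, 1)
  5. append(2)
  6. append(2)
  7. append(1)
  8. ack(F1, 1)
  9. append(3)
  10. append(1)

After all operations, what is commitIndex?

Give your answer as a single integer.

Answer: 0

Derivation:
Op 1: append 1 -> log_len=1
Op 2: append 1 -> log_len=2
Op 3: F1 acks idx 1 -> match: F0=0 F1=1 F2=0; commitIndex=0
Op 4: F1 acks idx 1 -> match: F0=0 F1=1 F2=0; commitIndex=0
Op 5: append 2 -> log_len=4
Op 6: append 2 -> log_len=6
Op 7: append 1 -> log_len=7
Op 8: F1 acks idx 1 -> match: F0=0 F1=1 F2=0; commitIndex=0
Op 9: append 3 -> log_len=10
Op 10: append 1 -> log_len=11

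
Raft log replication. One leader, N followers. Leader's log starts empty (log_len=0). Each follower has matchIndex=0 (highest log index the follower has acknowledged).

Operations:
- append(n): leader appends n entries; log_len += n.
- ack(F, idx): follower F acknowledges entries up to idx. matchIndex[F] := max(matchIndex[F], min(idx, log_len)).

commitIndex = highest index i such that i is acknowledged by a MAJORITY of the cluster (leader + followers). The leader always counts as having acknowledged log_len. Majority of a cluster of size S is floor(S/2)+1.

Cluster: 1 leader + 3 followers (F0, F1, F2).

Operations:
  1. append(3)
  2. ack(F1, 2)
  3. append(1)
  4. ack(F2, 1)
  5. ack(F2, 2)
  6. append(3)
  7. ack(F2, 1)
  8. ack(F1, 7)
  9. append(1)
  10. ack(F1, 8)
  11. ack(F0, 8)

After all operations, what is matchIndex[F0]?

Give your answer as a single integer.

Answer: 8

Derivation:
Op 1: append 3 -> log_len=3
Op 2: F1 acks idx 2 -> match: F0=0 F1=2 F2=0; commitIndex=0
Op 3: append 1 -> log_len=4
Op 4: F2 acks idx 1 -> match: F0=0 F1=2 F2=1; commitIndex=1
Op 5: F2 acks idx 2 -> match: F0=0 F1=2 F2=2; commitIndex=2
Op 6: append 3 -> log_len=7
Op 7: F2 acks idx 1 -> match: F0=0 F1=2 F2=2; commitIndex=2
Op 8: F1 acks idx 7 -> match: F0=0 F1=7 F2=2; commitIndex=2
Op 9: append 1 -> log_len=8
Op 10: F1 acks idx 8 -> match: F0=0 F1=8 F2=2; commitIndex=2
Op 11: F0 acks idx 8 -> match: F0=8 F1=8 F2=2; commitIndex=8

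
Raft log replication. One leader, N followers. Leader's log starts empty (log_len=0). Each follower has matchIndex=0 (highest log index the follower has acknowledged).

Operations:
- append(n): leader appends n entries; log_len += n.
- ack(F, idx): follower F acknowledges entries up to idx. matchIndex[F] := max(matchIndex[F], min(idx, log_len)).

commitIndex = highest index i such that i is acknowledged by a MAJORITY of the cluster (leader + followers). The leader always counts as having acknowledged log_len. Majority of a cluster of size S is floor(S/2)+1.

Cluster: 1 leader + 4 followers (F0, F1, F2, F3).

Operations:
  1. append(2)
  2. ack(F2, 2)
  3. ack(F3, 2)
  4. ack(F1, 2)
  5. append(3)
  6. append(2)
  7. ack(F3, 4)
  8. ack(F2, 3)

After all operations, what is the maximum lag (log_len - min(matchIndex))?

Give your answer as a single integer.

Answer: 7

Derivation:
Op 1: append 2 -> log_len=2
Op 2: F2 acks idx 2 -> match: F0=0 F1=0 F2=2 F3=0; commitIndex=0
Op 3: F3 acks idx 2 -> match: F0=0 F1=0 F2=2 F3=2; commitIndex=2
Op 4: F1 acks idx 2 -> match: F0=0 F1=2 F2=2 F3=2; commitIndex=2
Op 5: append 3 -> log_len=5
Op 6: append 2 -> log_len=7
Op 7: F3 acks idx 4 -> match: F0=0 F1=2 F2=2 F3=4; commitIndex=2
Op 8: F2 acks idx 3 -> match: F0=0 F1=2 F2=3 F3=4; commitIndex=3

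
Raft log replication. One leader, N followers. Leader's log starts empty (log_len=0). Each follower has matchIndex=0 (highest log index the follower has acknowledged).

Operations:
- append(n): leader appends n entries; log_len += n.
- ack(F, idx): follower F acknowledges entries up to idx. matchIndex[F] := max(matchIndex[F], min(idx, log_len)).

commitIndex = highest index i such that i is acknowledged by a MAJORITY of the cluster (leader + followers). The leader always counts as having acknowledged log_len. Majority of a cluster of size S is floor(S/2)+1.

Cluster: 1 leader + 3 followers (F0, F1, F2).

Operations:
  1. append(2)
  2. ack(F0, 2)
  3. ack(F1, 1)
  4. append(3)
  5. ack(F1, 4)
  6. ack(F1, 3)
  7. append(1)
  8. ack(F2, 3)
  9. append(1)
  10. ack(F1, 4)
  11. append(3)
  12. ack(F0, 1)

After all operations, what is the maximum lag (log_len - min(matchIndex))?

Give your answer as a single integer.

Op 1: append 2 -> log_len=2
Op 2: F0 acks idx 2 -> match: F0=2 F1=0 F2=0; commitIndex=0
Op 3: F1 acks idx 1 -> match: F0=2 F1=1 F2=0; commitIndex=1
Op 4: append 3 -> log_len=5
Op 5: F1 acks idx 4 -> match: F0=2 F1=4 F2=0; commitIndex=2
Op 6: F1 acks idx 3 -> match: F0=2 F1=4 F2=0; commitIndex=2
Op 7: append 1 -> log_len=6
Op 8: F2 acks idx 3 -> match: F0=2 F1=4 F2=3; commitIndex=3
Op 9: append 1 -> log_len=7
Op 10: F1 acks idx 4 -> match: F0=2 F1=4 F2=3; commitIndex=3
Op 11: append 3 -> log_len=10
Op 12: F0 acks idx 1 -> match: F0=2 F1=4 F2=3; commitIndex=3

Answer: 8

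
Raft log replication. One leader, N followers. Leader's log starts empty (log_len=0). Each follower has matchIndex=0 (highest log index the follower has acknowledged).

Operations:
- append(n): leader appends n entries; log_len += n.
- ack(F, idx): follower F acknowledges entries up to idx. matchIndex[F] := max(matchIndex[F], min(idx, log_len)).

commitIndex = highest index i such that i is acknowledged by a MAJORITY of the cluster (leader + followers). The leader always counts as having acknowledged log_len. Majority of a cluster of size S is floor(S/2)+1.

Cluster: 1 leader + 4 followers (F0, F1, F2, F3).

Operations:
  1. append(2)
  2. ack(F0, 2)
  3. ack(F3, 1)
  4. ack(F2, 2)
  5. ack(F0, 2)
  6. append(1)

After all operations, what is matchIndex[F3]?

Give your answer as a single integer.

Op 1: append 2 -> log_len=2
Op 2: F0 acks idx 2 -> match: F0=2 F1=0 F2=0 F3=0; commitIndex=0
Op 3: F3 acks idx 1 -> match: F0=2 F1=0 F2=0 F3=1; commitIndex=1
Op 4: F2 acks idx 2 -> match: F0=2 F1=0 F2=2 F3=1; commitIndex=2
Op 5: F0 acks idx 2 -> match: F0=2 F1=0 F2=2 F3=1; commitIndex=2
Op 6: append 1 -> log_len=3

Answer: 1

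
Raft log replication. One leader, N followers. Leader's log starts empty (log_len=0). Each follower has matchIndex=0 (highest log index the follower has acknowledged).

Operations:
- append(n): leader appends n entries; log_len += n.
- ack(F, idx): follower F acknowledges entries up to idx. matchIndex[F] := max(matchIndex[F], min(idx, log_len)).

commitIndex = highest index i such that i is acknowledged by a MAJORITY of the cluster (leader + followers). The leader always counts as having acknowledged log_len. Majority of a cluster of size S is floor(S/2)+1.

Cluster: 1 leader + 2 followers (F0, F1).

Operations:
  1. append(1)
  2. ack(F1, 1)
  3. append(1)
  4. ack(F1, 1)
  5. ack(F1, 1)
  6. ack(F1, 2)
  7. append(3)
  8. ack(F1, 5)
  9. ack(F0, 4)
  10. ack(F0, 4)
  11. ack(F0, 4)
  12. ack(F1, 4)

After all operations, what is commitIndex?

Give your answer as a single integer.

Op 1: append 1 -> log_len=1
Op 2: F1 acks idx 1 -> match: F0=0 F1=1; commitIndex=1
Op 3: append 1 -> log_len=2
Op 4: F1 acks idx 1 -> match: F0=0 F1=1; commitIndex=1
Op 5: F1 acks idx 1 -> match: F0=0 F1=1; commitIndex=1
Op 6: F1 acks idx 2 -> match: F0=0 F1=2; commitIndex=2
Op 7: append 3 -> log_len=5
Op 8: F1 acks idx 5 -> match: F0=0 F1=5; commitIndex=5
Op 9: F0 acks idx 4 -> match: F0=4 F1=5; commitIndex=5
Op 10: F0 acks idx 4 -> match: F0=4 F1=5; commitIndex=5
Op 11: F0 acks idx 4 -> match: F0=4 F1=5; commitIndex=5
Op 12: F1 acks idx 4 -> match: F0=4 F1=5; commitIndex=5

Answer: 5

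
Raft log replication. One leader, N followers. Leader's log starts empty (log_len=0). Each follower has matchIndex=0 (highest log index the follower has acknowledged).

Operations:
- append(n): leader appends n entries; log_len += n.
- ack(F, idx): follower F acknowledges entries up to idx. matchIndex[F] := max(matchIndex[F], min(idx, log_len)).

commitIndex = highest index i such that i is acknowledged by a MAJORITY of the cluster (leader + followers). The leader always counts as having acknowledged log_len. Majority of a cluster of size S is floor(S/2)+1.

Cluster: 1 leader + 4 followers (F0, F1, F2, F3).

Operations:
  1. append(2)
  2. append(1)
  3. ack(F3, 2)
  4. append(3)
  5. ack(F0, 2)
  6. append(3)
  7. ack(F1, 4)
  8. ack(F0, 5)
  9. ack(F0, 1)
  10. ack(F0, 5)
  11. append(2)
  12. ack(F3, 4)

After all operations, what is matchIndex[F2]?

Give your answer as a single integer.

Answer: 0

Derivation:
Op 1: append 2 -> log_len=2
Op 2: append 1 -> log_len=3
Op 3: F3 acks idx 2 -> match: F0=0 F1=0 F2=0 F3=2; commitIndex=0
Op 4: append 3 -> log_len=6
Op 5: F0 acks idx 2 -> match: F0=2 F1=0 F2=0 F3=2; commitIndex=2
Op 6: append 3 -> log_len=9
Op 7: F1 acks idx 4 -> match: F0=2 F1=4 F2=0 F3=2; commitIndex=2
Op 8: F0 acks idx 5 -> match: F0=5 F1=4 F2=0 F3=2; commitIndex=4
Op 9: F0 acks idx 1 -> match: F0=5 F1=4 F2=0 F3=2; commitIndex=4
Op 10: F0 acks idx 5 -> match: F0=5 F1=4 F2=0 F3=2; commitIndex=4
Op 11: append 2 -> log_len=11
Op 12: F3 acks idx 4 -> match: F0=5 F1=4 F2=0 F3=4; commitIndex=4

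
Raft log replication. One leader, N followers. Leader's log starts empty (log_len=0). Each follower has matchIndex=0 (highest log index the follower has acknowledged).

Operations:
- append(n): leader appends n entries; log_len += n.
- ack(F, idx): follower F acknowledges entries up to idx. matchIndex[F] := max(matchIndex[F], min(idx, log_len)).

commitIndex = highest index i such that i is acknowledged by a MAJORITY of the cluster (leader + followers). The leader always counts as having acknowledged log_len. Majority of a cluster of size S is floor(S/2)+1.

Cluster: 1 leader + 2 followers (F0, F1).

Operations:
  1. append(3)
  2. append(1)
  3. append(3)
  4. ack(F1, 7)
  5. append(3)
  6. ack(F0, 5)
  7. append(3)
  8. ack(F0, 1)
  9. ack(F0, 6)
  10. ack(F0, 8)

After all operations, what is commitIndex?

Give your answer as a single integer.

Op 1: append 3 -> log_len=3
Op 2: append 1 -> log_len=4
Op 3: append 3 -> log_len=7
Op 4: F1 acks idx 7 -> match: F0=0 F1=7; commitIndex=7
Op 5: append 3 -> log_len=10
Op 6: F0 acks idx 5 -> match: F0=5 F1=7; commitIndex=7
Op 7: append 3 -> log_len=13
Op 8: F0 acks idx 1 -> match: F0=5 F1=7; commitIndex=7
Op 9: F0 acks idx 6 -> match: F0=6 F1=7; commitIndex=7
Op 10: F0 acks idx 8 -> match: F0=8 F1=7; commitIndex=8

Answer: 8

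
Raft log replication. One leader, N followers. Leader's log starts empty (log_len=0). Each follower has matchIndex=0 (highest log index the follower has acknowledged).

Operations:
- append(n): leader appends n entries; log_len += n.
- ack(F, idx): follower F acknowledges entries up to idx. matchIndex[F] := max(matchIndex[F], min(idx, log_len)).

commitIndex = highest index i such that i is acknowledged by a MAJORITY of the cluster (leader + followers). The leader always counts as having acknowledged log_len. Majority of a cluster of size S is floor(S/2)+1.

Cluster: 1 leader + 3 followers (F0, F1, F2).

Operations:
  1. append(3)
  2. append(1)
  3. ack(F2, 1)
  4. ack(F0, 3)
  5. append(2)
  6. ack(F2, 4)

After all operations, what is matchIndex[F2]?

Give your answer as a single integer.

Op 1: append 3 -> log_len=3
Op 2: append 1 -> log_len=4
Op 3: F2 acks idx 1 -> match: F0=0 F1=0 F2=1; commitIndex=0
Op 4: F0 acks idx 3 -> match: F0=3 F1=0 F2=1; commitIndex=1
Op 5: append 2 -> log_len=6
Op 6: F2 acks idx 4 -> match: F0=3 F1=0 F2=4; commitIndex=3

Answer: 4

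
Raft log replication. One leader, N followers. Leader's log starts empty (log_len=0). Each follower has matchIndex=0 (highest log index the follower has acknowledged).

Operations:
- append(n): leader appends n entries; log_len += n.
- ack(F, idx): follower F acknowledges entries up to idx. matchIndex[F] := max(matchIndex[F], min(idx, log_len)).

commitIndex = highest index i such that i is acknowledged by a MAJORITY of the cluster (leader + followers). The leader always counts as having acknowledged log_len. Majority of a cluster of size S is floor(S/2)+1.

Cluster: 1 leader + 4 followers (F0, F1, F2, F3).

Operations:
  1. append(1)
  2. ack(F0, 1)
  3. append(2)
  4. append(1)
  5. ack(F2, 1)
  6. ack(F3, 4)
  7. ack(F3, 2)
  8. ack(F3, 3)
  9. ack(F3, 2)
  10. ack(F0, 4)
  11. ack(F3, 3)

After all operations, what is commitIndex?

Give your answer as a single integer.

Op 1: append 1 -> log_len=1
Op 2: F0 acks idx 1 -> match: F0=1 F1=0 F2=0 F3=0; commitIndex=0
Op 3: append 2 -> log_len=3
Op 4: append 1 -> log_len=4
Op 5: F2 acks idx 1 -> match: F0=1 F1=0 F2=1 F3=0; commitIndex=1
Op 6: F3 acks idx 4 -> match: F0=1 F1=0 F2=1 F3=4; commitIndex=1
Op 7: F3 acks idx 2 -> match: F0=1 F1=0 F2=1 F3=4; commitIndex=1
Op 8: F3 acks idx 3 -> match: F0=1 F1=0 F2=1 F3=4; commitIndex=1
Op 9: F3 acks idx 2 -> match: F0=1 F1=0 F2=1 F3=4; commitIndex=1
Op 10: F0 acks idx 4 -> match: F0=4 F1=0 F2=1 F3=4; commitIndex=4
Op 11: F3 acks idx 3 -> match: F0=4 F1=0 F2=1 F3=4; commitIndex=4

Answer: 4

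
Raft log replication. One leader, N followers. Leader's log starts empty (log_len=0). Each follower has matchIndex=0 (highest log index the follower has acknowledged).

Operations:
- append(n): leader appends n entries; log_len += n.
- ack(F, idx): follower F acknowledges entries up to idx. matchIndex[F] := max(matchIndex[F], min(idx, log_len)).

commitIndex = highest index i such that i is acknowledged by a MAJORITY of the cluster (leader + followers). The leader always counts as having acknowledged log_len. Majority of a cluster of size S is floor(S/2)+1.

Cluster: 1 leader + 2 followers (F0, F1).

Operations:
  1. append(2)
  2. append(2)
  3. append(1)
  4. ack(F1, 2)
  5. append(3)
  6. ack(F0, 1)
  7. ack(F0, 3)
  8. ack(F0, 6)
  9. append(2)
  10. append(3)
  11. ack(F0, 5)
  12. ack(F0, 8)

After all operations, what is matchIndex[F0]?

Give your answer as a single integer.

Answer: 8

Derivation:
Op 1: append 2 -> log_len=2
Op 2: append 2 -> log_len=4
Op 3: append 1 -> log_len=5
Op 4: F1 acks idx 2 -> match: F0=0 F1=2; commitIndex=2
Op 5: append 3 -> log_len=8
Op 6: F0 acks idx 1 -> match: F0=1 F1=2; commitIndex=2
Op 7: F0 acks idx 3 -> match: F0=3 F1=2; commitIndex=3
Op 8: F0 acks idx 6 -> match: F0=6 F1=2; commitIndex=6
Op 9: append 2 -> log_len=10
Op 10: append 3 -> log_len=13
Op 11: F0 acks idx 5 -> match: F0=6 F1=2; commitIndex=6
Op 12: F0 acks idx 8 -> match: F0=8 F1=2; commitIndex=8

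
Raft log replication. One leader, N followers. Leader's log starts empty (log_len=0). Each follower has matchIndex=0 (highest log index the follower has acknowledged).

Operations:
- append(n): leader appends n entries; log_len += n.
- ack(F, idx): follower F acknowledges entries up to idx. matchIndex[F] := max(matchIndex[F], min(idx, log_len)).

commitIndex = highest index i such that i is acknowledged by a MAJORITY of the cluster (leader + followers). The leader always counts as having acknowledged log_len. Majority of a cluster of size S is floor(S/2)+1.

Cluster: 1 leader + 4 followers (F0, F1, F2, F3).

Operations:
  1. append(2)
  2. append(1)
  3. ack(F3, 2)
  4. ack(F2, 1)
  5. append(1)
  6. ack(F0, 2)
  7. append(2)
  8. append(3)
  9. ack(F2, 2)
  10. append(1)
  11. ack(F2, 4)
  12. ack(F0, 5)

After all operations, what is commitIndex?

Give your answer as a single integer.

Op 1: append 2 -> log_len=2
Op 2: append 1 -> log_len=3
Op 3: F3 acks idx 2 -> match: F0=0 F1=0 F2=0 F3=2; commitIndex=0
Op 4: F2 acks idx 1 -> match: F0=0 F1=0 F2=1 F3=2; commitIndex=1
Op 5: append 1 -> log_len=4
Op 6: F0 acks idx 2 -> match: F0=2 F1=0 F2=1 F3=2; commitIndex=2
Op 7: append 2 -> log_len=6
Op 8: append 3 -> log_len=9
Op 9: F2 acks idx 2 -> match: F0=2 F1=0 F2=2 F3=2; commitIndex=2
Op 10: append 1 -> log_len=10
Op 11: F2 acks idx 4 -> match: F0=2 F1=0 F2=4 F3=2; commitIndex=2
Op 12: F0 acks idx 5 -> match: F0=5 F1=0 F2=4 F3=2; commitIndex=4

Answer: 4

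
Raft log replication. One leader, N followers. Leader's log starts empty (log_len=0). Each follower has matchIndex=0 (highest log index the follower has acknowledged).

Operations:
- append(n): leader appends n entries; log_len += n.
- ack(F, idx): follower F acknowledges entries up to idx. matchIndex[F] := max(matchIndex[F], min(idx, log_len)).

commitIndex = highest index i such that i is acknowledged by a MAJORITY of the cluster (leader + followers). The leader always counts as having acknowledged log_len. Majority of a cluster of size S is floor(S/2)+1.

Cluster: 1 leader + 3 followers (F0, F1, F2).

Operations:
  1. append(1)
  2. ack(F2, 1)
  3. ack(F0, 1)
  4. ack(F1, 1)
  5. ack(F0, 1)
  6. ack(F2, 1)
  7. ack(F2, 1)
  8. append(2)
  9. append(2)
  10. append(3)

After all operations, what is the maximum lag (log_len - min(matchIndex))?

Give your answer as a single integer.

Op 1: append 1 -> log_len=1
Op 2: F2 acks idx 1 -> match: F0=0 F1=0 F2=1; commitIndex=0
Op 3: F0 acks idx 1 -> match: F0=1 F1=0 F2=1; commitIndex=1
Op 4: F1 acks idx 1 -> match: F0=1 F1=1 F2=1; commitIndex=1
Op 5: F0 acks idx 1 -> match: F0=1 F1=1 F2=1; commitIndex=1
Op 6: F2 acks idx 1 -> match: F0=1 F1=1 F2=1; commitIndex=1
Op 7: F2 acks idx 1 -> match: F0=1 F1=1 F2=1; commitIndex=1
Op 8: append 2 -> log_len=3
Op 9: append 2 -> log_len=5
Op 10: append 3 -> log_len=8

Answer: 7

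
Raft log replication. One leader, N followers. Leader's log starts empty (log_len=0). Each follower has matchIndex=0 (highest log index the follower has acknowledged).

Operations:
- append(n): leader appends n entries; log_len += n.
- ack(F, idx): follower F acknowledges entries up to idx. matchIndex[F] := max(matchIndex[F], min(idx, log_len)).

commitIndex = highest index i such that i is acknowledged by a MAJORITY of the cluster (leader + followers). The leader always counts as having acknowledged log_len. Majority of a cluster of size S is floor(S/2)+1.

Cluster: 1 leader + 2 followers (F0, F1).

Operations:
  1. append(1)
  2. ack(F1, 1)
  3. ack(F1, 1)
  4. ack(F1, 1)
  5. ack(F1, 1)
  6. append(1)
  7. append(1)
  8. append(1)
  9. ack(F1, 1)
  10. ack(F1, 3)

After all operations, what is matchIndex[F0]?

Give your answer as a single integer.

Answer: 0

Derivation:
Op 1: append 1 -> log_len=1
Op 2: F1 acks idx 1 -> match: F0=0 F1=1; commitIndex=1
Op 3: F1 acks idx 1 -> match: F0=0 F1=1; commitIndex=1
Op 4: F1 acks idx 1 -> match: F0=0 F1=1; commitIndex=1
Op 5: F1 acks idx 1 -> match: F0=0 F1=1; commitIndex=1
Op 6: append 1 -> log_len=2
Op 7: append 1 -> log_len=3
Op 8: append 1 -> log_len=4
Op 9: F1 acks idx 1 -> match: F0=0 F1=1; commitIndex=1
Op 10: F1 acks idx 3 -> match: F0=0 F1=3; commitIndex=3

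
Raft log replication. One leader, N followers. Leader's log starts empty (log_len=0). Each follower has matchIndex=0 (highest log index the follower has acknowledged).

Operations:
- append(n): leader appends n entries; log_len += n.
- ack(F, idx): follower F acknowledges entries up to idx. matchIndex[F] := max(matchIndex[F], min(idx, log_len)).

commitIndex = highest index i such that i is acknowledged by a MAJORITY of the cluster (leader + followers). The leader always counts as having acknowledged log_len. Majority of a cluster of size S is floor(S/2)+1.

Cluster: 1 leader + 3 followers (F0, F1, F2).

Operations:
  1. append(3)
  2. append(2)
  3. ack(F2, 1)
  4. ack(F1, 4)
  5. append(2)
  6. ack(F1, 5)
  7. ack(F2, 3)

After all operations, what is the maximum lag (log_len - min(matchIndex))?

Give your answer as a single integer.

Answer: 7

Derivation:
Op 1: append 3 -> log_len=3
Op 2: append 2 -> log_len=5
Op 3: F2 acks idx 1 -> match: F0=0 F1=0 F2=1; commitIndex=0
Op 4: F1 acks idx 4 -> match: F0=0 F1=4 F2=1; commitIndex=1
Op 5: append 2 -> log_len=7
Op 6: F1 acks idx 5 -> match: F0=0 F1=5 F2=1; commitIndex=1
Op 7: F2 acks idx 3 -> match: F0=0 F1=5 F2=3; commitIndex=3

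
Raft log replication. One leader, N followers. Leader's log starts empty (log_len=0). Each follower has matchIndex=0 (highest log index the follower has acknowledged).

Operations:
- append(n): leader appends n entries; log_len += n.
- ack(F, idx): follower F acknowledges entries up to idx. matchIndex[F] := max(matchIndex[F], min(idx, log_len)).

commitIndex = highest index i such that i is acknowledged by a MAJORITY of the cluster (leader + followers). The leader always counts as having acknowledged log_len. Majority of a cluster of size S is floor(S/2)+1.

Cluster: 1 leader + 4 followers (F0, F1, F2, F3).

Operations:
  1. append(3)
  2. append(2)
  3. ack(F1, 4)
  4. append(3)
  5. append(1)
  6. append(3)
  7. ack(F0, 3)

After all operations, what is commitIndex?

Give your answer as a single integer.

Answer: 3

Derivation:
Op 1: append 3 -> log_len=3
Op 2: append 2 -> log_len=5
Op 3: F1 acks idx 4 -> match: F0=0 F1=4 F2=0 F3=0; commitIndex=0
Op 4: append 3 -> log_len=8
Op 5: append 1 -> log_len=9
Op 6: append 3 -> log_len=12
Op 7: F0 acks idx 3 -> match: F0=3 F1=4 F2=0 F3=0; commitIndex=3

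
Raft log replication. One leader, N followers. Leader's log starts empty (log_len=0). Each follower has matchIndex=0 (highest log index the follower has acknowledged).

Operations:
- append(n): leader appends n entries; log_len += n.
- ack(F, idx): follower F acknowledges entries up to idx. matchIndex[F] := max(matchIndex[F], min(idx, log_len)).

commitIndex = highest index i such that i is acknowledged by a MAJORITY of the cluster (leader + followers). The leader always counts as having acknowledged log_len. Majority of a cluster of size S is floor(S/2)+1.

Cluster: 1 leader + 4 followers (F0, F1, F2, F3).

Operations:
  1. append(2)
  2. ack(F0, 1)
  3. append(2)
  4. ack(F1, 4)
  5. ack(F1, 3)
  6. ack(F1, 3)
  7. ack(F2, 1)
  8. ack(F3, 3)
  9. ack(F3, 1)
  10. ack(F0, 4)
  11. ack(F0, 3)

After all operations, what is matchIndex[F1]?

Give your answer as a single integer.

Answer: 4

Derivation:
Op 1: append 2 -> log_len=2
Op 2: F0 acks idx 1 -> match: F0=1 F1=0 F2=0 F3=0; commitIndex=0
Op 3: append 2 -> log_len=4
Op 4: F1 acks idx 4 -> match: F0=1 F1=4 F2=0 F3=0; commitIndex=1
Op 5: F1 acks idx 3 -> match: F0=1 F1=4 F2=0 F3=0; commitIndex=1
Op 6: F1 acks idx 3 -> match: F0=1 F1=4 F2=0 F3=0; commitIndex=1
Op 7: F2 acks idx 1 -> match: F0=1 F1=4 F2=1 F3=0; commitIndex=1
Op 8: F3 acks idx 3 -> match: F0=1 F1=4 F2=1 F3=3; commitIndex=3
Op 9: F3 acks idx 1 -> match: F0=1 F1=4 F2=1 F3=3; commitIndex=3
Op 10: F0 acks idx 4 -> match: F0=4 F1=4 F2=1 F3=3; commitIndex=4
Op 11: F0 acks idx 3 -> match: F0=4 F1=4 F2=1 F3=3; commitIndex=4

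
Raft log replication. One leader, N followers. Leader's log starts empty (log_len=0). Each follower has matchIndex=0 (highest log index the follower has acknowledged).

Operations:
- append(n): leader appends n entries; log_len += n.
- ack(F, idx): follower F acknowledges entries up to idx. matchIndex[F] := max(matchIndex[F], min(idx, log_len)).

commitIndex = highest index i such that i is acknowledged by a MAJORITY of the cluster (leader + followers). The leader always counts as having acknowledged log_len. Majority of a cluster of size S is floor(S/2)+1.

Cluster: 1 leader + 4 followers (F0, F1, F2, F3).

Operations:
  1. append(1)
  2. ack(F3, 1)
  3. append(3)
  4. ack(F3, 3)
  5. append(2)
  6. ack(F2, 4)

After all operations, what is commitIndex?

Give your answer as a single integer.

Op 1: append 1 -> log_len=1
Op 2: F3 acks idx 1 -> match: F0=0 F1=0 F2=0 F3=1; commitIndex=0
Op 3: append 3 -> log_len=4
Op 4: F3 acks idx 3 -> match: F0=0 F1=0 F2=0 F3=3; commitIndex=0
Op 5: append 2 -> log_len=6
Op 6: F2 acks idx 4 -> match: F0=0 F1=0 F2=4 F3=3; commitIndex=3

Answer: 3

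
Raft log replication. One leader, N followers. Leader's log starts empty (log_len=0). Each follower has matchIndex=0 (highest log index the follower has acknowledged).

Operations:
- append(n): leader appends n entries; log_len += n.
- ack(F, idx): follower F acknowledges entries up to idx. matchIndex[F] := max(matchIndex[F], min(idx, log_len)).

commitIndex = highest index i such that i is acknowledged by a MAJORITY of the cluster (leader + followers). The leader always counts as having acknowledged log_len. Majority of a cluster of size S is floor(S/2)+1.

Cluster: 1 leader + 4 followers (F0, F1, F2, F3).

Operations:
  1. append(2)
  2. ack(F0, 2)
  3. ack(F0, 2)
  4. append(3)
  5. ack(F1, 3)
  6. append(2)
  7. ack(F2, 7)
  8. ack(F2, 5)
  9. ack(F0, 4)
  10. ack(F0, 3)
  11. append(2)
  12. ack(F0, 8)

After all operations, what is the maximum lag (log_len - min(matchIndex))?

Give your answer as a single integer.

Op 1: append 2 -> log_len=2
Op 2: F0 acks idx 2 -> match: F0=2 F1=0 F2=0 F3=0; commitIndex=0
Op 3: F0 acks idx 2 -> match: F0=2 F1=0 F2=0 F3=0; commitIndex=0
Op 4: append 3 -> log_len=5
Op 5: F1 acks idx 3 -> match: F0=2 F1=3 F2=0 F3=0; commitIndex=2
Op 6: append 2 -> log_len=7
Op 7: F2 acks idx 7 -> match: F0=2 F1=3 F2=7 F3=0; commitIndex=3
Op 8: F2 acks idx 5 -> match: F0=2 F1=3 F2=7 F3=0; commitIndex=3
Op 9: F0 acks idx 4 -> match: F0=4 F1=3 F2=7 F3=0; commitIndex=4
Op 10: F0 acks idx 3 -> match: F0=4 F1=3 F2=7 F3=0; commitIndex=4
Op 11: append 2 -> log_len=9
Op 12: F0 acks idx 8 -> match: F0=8 F1=3 F2=7 F3=0; commitIndex=7

Answer: 9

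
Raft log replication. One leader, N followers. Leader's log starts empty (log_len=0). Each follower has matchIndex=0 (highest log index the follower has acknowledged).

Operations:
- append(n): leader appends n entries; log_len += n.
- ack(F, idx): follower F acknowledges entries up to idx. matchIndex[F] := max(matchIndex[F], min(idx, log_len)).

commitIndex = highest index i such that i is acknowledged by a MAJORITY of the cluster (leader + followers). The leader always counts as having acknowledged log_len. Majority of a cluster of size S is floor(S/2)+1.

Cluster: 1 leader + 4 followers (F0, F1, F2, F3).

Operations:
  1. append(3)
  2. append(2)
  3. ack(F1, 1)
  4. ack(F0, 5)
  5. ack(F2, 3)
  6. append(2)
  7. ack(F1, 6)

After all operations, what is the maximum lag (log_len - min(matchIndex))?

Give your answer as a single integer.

Answer: 7

Derivation:
Op 1: append 3 -> log_len=3
Op 2: append 2 -> log_len=5
Op 3: F1 acks idx 1 -> match: F0=0 F1=1 F2=0 F3=0; commitIndex=0
Op 4: F0 acks idx 5 -> match: F0=5 F1=1 F2=0 F3=0; commitIndex=1
Op 5: F2 acks idx 3 -> match: F0=5 F1=1 F2=3 F3=0; commitIndex=3
Op 6: append 2 -> log_len=7
Op 7: F1 acks idx 6 -> match: F0=5 F1=6 F2=3 F3=0; commitIndex=5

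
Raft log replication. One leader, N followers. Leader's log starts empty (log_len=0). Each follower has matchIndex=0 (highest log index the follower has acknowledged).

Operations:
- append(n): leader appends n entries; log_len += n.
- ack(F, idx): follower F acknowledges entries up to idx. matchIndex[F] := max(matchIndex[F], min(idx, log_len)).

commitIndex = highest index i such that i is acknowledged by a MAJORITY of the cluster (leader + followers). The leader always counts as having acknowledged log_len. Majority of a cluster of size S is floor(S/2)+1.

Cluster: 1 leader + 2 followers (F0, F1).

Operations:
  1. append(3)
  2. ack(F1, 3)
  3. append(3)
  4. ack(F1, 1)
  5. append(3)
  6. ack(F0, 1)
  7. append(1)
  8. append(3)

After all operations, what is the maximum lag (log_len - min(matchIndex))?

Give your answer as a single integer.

Op 1: append 3 -> log_len=3
Op 2: F1 acks idx 3 -> match: F0=0 F1=3; commitIndex=3
Op 3: append 3 -> log_len=6
Op 4: F1 acks idx 1 -> match: F0=0 F1=3; commitIndex=3
Op 5: append 3 -> log_len=9
Op 6: F0 acks idx 1 -> match: F0=1 F1=3; commitIndex=3
Op 7: append 1 -> log_len=10
Op 8: append 3 -> log_len=13

Answer: 12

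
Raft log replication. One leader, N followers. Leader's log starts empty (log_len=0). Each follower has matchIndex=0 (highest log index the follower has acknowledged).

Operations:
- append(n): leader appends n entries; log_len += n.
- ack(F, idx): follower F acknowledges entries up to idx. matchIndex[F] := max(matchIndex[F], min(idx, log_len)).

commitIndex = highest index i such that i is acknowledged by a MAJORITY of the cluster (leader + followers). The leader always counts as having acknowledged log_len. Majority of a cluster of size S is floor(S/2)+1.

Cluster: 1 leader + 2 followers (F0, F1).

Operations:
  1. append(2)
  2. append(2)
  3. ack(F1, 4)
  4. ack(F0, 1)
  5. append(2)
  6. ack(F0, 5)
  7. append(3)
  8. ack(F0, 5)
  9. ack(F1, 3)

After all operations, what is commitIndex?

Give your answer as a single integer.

Op 1: append 2 -> log_len=2
Op 2: append 2 -> log_len=4
Op 3: F1 acks idx 4 -> match: F0=0 F1=4; commitIndex=4
Op 4: F0 acks idx 1 -> match: F0=1 F1=4; commitIndex=4
Op 5: append 2 -> log_len=6
Op 6: F0 acks idx 5 -> match: F0=5 F1=4; commitIndex=5
Op 7: append 3 -> log_len=9
Op 8: F0 acks idx 5 -> match: F0=5 F1=4; commitIndex=5
Op 9: F1 acks idx 3 -> match: F0=5 F1=4; commitIndex=5

Answer: 5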